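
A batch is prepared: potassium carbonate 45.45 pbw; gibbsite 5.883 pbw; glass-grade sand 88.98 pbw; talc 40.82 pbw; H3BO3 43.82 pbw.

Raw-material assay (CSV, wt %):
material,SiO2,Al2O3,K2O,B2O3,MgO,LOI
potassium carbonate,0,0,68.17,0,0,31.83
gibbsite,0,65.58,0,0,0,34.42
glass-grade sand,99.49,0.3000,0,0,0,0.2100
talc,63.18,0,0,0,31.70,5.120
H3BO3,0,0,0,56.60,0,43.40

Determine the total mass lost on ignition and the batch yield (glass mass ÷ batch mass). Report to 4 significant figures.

Working values are printed rounded to four significant figures alongside each step; the whole derivation carries exact precision from start to finish; exactly one rounding goes into every reported number; all derived quantities, which include the yield, glass mass, the five compositions, ignition loss, the totals, are computed in full precision, precisely as stated by problem or answer, from the weighed amounts at 187.2 pbw of glass.
Material-by-material LOI:
  potassium carbonate: 45.45 × 0.3183 = 14.47 pbw
  gibbsite: 5.883 × 0.3442 = 2.025 pbw
  glass-grade sand: 88.98 × 0.002100 = 0.1869 pbw
  talc: 40.82 × 0.05120 = 2.090 pbw
  H3BO3: 43.82 × 0.4340 = 19.02 pbw
Total LOI = 37.79 pbw
Glass = batch − LOI = 225.0 − 37.79 = 187.2 pbw

LOI loss = 37.79 pbw; glass = 187.2 pbw; yield = 83.20%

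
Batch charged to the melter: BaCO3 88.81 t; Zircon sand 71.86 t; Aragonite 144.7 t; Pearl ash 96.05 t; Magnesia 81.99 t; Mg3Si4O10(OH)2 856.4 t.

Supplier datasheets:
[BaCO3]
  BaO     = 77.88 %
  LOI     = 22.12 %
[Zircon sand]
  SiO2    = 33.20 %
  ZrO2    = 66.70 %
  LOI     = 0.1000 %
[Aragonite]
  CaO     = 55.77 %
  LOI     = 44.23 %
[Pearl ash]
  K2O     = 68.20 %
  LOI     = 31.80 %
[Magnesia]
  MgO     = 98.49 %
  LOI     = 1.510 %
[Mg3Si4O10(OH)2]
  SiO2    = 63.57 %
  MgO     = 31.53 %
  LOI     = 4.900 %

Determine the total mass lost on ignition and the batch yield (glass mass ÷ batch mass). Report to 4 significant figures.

LOI loss = 157.5 t; glass = 1182 t; yield = 88.25%

All arithmetic carries exact precision end to end. Values along the way are shown, rounded to 4 significant digits, as written; exactly one rounding goes into each reported result; derived quantities, which include LOI, glass mass, six oxide percentages, totals, the yield, are computed at full float precision, as set out in the question or the answer, using the weight values on 1182 t of glass.
LOI of each material in turn:
  BaCO3: 88.81 × 0.2212 = 19.64 t
  Zircon sand: 71.86 × 0.001000 = 0.07186 t
  Aragonite: 144.7 × 0.4423 = 64.00 t
  Pearl ash: 96.05 × 0.3180 = 30.54 t
  Magnesia: 81.99 × 0.01510 = 1.238 t
  Mg3Si4O10(OH)2: 856.4 × 0.04900 = 41.96 t
Total LOI = 157.5 t
Glass = batch − LOI = 1340 − 157.5 = 1182 t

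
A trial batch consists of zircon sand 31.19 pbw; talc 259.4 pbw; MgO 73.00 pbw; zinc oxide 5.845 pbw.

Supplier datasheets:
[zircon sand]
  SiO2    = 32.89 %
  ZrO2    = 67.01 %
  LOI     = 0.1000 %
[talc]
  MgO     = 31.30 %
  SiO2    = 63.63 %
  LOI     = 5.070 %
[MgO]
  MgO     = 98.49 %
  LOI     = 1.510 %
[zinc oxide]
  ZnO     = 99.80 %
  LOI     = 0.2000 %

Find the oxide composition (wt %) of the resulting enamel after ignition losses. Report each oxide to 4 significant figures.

Every computation holds full precision through the solve. The intermediate values are printed rounded off to 4 significant digits across the worked steps — a single rounding produces each reported number; the derived quantities are recomputed starting from the weights at 355.1 pbw of glass in full precision (yield, the four compositions, net glass mass, LOI, the totals), as set out in the problem or answer text.
Oxide masses out of the charge:
  MgO: 259.4·0.3130 + 73.00·0.9849 = 153.1 pbw
  SiO2: 31.19·0.3289 + 259.4·0.6363 = 175.3 pbw
  ZrO2: 31.19·0.6701 = 20.90 pbw
  ZnO: 5.845·0.9980 = 5.833 pbw
LOI: 31.19·0.001000 + 259.4·0.05070 + 73.00·0.01510 + 5.845·0.002000 = 14.30 pbw
The glass mass, total less LOI, = 369.4 − 14.30 = 355.1 pbw (equal to the oxide-mass sum)
wt %: oxide over glass, times 100

Glass mass = 355.1 pbw (batch 369.4 − LOI 14.30).
Composition: MgO 43.11%, SiO2 49.37%, ZrO2 5.885%, ZnO 1.643%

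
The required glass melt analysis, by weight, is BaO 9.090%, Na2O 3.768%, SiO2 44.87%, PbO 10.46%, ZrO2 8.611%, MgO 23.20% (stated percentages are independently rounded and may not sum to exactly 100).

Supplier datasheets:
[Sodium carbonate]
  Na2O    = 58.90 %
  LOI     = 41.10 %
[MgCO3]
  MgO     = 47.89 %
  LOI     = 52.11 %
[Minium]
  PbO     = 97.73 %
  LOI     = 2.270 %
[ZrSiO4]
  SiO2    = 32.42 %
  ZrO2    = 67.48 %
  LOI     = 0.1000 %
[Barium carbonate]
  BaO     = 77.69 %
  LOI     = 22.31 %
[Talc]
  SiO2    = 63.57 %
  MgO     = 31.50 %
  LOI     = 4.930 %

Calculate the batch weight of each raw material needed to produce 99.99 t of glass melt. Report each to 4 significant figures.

Batch per 99.99 t glass melt:
  Sodium carbonate: 6.397 t
  MgCO3: 6.297 t
  Minium: 10.70 t
  ZrSiO4: 12.76 t
  Barium carbonate: 11.70 t
  Talc: 64.07 t
Total batch = 111.9 t; LOI loss = 11.94 t; yield = 89.34%

Every computation runs at full float precision from start to finish; rounding to four significant digits applies to every working value as displayed; each reported number is rounded exactly once; all derived quantities are carried in full precision (yield, six oxide percentages, LOI, the totals, glass mass) from the weighed amounts for 99.99 t of glass as they appear in the question or the answer.
Oxide mass targets, per 99.99 t glass melt:
  BaO: 9.090% × 99.99 = 9.089 t
  Na2O: 3.768% × 99.99 = 3.768 t
  SiO2: 44.87% × 99.99 = 44.87 t
  PbO: 10.46% × 99.99 = 10.46 t
  ZrO2: 8.611% × 99.99 = 8.610 t
  MgO: 23.20% × 99.99 = 23.20 t
Sums-versus-targets review given the weights on record, on the stated basis (sum by sum, the targets are met within answer rounding):
  BaO: 11.70·0.7769 = 9.090 t (target 9.089 t)
  Na2O: 6.397·0.5890 = 3.768 t (target 3.768 t)
  SiO2: 12.76·0.3242 + 64.07·0.6357 = 44.87 t (target 44.87 t)
  PbO: 10.70·0.9773 = 10.46 t (target 10.46 t)
  ZrO2: 12.76·0.6748 = 8.610 t (target 8.610 t)
  MgO: 6.297·0.4789 + 64.07·0.3150 = 23.20 t (target 23.20 t)
The glass-mass cross-check: net batch after ignition = 99.99 t (per-oxide target masses sum to 99.99 t; the stated basis being 99.99 t — differing by rounding only).
Whole-batch sum: Σ batch = 111.9 t; LOI loss = Σ batch·LOI = 11.94 t; glass ÷ batch gives a yield of 89.34%.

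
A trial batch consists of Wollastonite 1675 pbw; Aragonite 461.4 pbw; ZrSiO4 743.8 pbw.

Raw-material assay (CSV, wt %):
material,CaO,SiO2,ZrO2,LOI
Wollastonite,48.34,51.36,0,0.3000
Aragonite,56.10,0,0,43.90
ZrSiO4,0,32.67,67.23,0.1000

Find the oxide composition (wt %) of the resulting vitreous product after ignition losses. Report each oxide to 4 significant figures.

Intermediates are printed, rounded to four significant figures, on the page — every computation keeps exact precision end to end — each reported number takes exactly one rounding. Derived quantities (LOI, totals, the yield, the three compositions, net glass mass) are computed from the weighed amounts per 2672 pbw of glass in exact precision precisely as stated by the problem or answer text.
Oxide-by-oxide delivered mass:
  CaO: 1675·0.4834 + 461.4·0.5610 = 1069 pbw
  SiO2: 1675·0.5136 + 743.8·0.3267 = 1103 pbw
  ZrO2: 743.8·0.6723 = 500.1 pbw
LOI: 1675·0.003000 + 461.4·0.4390 + 743.8·0.001000 = 208.3 pbw
batch − LOI leaves glass = 2880 − 208.3 = 2672 pbw (= Σ oxide masses)
wt % = oxide mass / glass mass × 100

Glass mass = 2672 pbw (batch 2880 − LOI 208.3).
Composition: CaO 39.99%, SiO2 41.29%, ZrO2 18.72%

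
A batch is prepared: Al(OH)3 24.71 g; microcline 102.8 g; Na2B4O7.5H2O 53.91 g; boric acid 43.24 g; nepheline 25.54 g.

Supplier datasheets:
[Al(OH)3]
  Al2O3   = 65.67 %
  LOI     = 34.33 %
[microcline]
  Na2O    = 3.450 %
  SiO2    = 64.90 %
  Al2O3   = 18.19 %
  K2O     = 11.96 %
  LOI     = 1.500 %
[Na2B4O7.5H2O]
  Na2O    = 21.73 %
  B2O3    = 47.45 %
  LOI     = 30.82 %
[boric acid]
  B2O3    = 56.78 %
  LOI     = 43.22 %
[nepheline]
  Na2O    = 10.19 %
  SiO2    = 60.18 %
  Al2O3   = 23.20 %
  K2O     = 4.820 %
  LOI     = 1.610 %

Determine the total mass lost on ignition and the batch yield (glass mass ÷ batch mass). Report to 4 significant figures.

LOI loss = 45.74 g; glass = 204.5 g; yield = 81.72%

All internal work runs at full precision all the way through — in-progress results are printed, with 4-significant-figure rounding, across the worked steps — a single rounding yields each reported figure; the derived quantities are re-derived in full precision (net glass mass, five oxide percentages, yield, ignition loss, totals) from the batch weights at 204.5 g of glass as given in the question or the answer.
Material-by-material LOI:
  Al(OH)3: 24.71 × 0.3433 = 8.483 g
  microcline: 102.8 × 0.01500 = 1.542 g
  Na2B4O7.5H2O: 53.91 × 0.3082 = 16.62 g
  boric acid: 43.24 × 0.4322 = 18.69 g
  nepheline: 25.54 × 0.01610 = 0.4112 g
Total LOI = 45.74 g
Glass = batch − LOI = 250.2 − 45.74 = 204.5 g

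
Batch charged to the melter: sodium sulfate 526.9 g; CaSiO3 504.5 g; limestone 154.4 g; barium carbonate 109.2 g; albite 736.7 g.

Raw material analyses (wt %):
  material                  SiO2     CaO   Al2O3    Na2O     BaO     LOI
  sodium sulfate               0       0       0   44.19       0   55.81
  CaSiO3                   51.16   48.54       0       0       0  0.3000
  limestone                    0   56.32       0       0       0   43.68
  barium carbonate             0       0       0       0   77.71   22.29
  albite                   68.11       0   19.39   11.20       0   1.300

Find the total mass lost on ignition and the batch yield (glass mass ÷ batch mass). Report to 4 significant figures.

Every computation maintains full float precision end to end. Working values are printed, rounded to 4 significant digits, at each printed step. Every reported figure sees exactly one rounding. Derived quantities, which include the five compositions, totals, yield, glass mass, LOI, are carried in exact precision, as set out in the problem or the answer, starting from the weights at 1635 g of glass.
Ignition loss by material:
  sodium sulfate: 526.9 × 0.5581 = 294.1 g
  CaSiO3: 504.5 × 0.003000 = 1.514 g
  limestone: 154.4 × 0.4368 = 67.44 g
  barium carbonate: 109.2 × 0.2229 = 24.34 g
  albite: 736.7 × 0.01300 = 9.577 g
Total LOI = 396.9 g
Glass = batch − LOI = 2032 − 396.9 = 1635 g

LOI loss = 396.9 g; glass = 1635 g; yield = 80.46%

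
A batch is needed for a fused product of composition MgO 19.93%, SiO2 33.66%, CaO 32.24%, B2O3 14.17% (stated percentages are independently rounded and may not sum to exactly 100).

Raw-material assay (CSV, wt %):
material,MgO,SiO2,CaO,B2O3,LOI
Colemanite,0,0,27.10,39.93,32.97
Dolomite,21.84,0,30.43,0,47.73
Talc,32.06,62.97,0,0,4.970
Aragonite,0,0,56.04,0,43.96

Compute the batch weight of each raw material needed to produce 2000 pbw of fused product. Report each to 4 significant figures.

Every computation holds exact precision from first step to last. In-progress results are displayed rounded to 4 significant figures. Every reported number is rounded exactly once; the derived quantities, which include net glass mass, ignition loss, yield, four oxide percentages, the totals, are re-derived at exact precision, as given in problem or answer, starting from the weights at 2000 pbw of glass.
Target oxide masses per 2000 pbw fused product:
  MgO: 19.93% × 2000 = 398.6 pbw
  SiO2: 33.66% × 2000 = 673.2 pbw
  CaO: 32.24% × 2000 = 644.8 pbw
  B2O3: 14.17% × 2000 = 283.4 pbw
Oxide-by-oxide audit working from each reported weight, against the basis in use (target by target, the sums agree modulo rounding of the values):
  MgO: 255.7·0.2184 + 1069·0.3206 = 398.6 pbw (target 398.6 pbw)
  SiO2: 1069·0.6297 = 673.1 pbw (target 673.2 pbw)
  CaO: 709.7·0.2710 + 255.7·0.3043 + 668.5·0.5604 = 644.8 pbw (target 644.8 pbw)
  B2O3: 709.7·0.3993 = 283.4 pbw (target 283.4 pbw)
Mass balance on the glass: total charge less LOI = 2000 pbw (the targets, summed, come to 2000 pbw; the stated basis being 2000 pbw — rounding explains the deltas).
Total batch = Σ batch = 2703 pbw; the LOI term Σ batch·LOI equals 703.0 pbw; yield = glass ÷ total batch = 73.99%.

Batch per 2000 pbw fused product:
  Colemanite: 709.7 pbw
  Dolomite: 255.7 pbw
  Talc: 1069 pbw
  Aragonite: 668.5 pbw
Total batch = 2703 pbw; LOI loss = 703.0 pbw; yield = 73.99%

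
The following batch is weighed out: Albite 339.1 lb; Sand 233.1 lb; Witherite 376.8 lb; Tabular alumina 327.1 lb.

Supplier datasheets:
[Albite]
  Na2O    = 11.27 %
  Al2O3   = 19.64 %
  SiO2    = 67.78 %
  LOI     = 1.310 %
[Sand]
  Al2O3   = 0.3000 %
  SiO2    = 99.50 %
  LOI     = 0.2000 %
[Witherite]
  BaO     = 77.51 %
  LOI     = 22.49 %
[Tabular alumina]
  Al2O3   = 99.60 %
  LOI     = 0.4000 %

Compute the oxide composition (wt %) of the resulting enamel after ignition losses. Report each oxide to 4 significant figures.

Values along the way are shown rounded to 4 significant digits within the worked lines; all internal work runs at full precision all the way through. Each reported result sees exactly one rounding — all derived quantities are rebuilt in full float precision (yield, LOI, the four compositions, the totals, net glass mass) starting from the weights for 1185 lb of glass, precisely as stated by problem or answer.
Per-oxide mass from batch:
  Na2O: 339.1·0.1127 = 38.22 lb
  BaO: 376.8·0.7751 = 292.1 lb
  Al2O3: 339.1·0.1964 + 233.1·0.003000 + 327.1·0.9960 = 393.1 lb
  SiO2: 339.1·0.6778 + 233.1·0.9950 = 461.8 lb
LOI: 339.1·0.01310 + 233.1·0.002000 + 376.8·0.2249 + 327.1·0.004000 = 90.96 lb
The glass mass, total less LOI, = 1276 − 90.96 = 1185 lb (matching Σ of the oxides)
wt % = oxide mass / glass mass × 100

Glass mass = 1185 lb (batch 1276 − LOI 90.96).
Composition: Na2O 3.225%, BaO 24.64%, Al2O3 33.17%, SiO2 38.96%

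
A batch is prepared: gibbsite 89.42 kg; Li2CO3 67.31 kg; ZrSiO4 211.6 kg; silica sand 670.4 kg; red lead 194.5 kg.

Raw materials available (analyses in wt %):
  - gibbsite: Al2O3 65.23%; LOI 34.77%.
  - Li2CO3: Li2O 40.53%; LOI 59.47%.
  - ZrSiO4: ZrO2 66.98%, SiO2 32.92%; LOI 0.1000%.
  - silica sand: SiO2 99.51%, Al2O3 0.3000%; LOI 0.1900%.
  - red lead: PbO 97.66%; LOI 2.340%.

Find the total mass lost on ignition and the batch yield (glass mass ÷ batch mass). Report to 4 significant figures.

Working values are displayed rounded to four significant digits as written; the working math maintains full float precision throughout; every reported number is rounded once only. Derived quantities, which include the totals, the five compositions, ignition loss, net glass mass, yield, are computed at exact precision, as they appear in the problem or answer text, starting from the weights on 1156 kg of glass.
Loss on ignition, line by line:
  gibbsite: 89.42 × 0.3477 = 31.09 kg
  Li2CO3: 67.31 × 0.5947 = 40.03 kg
  ZrSiO4: 211.6 × 0.001000 = 0.2116 kg
  silica sand: 670.4 × 0.001900 = 1.274 kg
  red lead: 194.5 × 0.02340 = 4.551 kg
Total LOI = 77.16 kg
Glass = batch − LOI = 1233 − 77.16 = 1156 kg

LOI loss = 77.16 kg; glass = 1156 kg; yield = 93.74%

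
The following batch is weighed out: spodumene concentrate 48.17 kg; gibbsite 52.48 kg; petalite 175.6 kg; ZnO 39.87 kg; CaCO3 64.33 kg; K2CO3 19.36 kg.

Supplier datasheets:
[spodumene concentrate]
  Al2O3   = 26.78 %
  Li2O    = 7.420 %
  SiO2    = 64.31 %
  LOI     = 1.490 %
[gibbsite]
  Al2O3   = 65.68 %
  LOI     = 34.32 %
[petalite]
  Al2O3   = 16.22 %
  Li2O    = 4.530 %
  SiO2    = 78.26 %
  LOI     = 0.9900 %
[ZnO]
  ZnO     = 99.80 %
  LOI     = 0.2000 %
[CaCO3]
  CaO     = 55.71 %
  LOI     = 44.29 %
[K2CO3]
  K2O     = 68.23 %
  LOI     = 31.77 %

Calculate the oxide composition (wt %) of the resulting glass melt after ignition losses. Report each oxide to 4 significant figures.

Glass mass = 344.6 kg (batch 399.8 − LOI 55.19).
Composition: Al2O3 22.01%, ZnO 11.55%, CaO 10.40%, Li2O 3.345%, SiO2 48.87%, K2O 3.833%

Intermediates appear with 4-significant-figure rounding in the printout. All internal work keeps full float precision all the way through — each reported result carries a single rounding — derived quantities, including the six compositions, LOI, the totals, net glass mass, yield, are computed using the weight values at 344.6 kg of glass at exact precision as written in either problem or answer.
What the batch supplies per oxide:
  Al2O3: 48.17·0.2678 + 52.48·0.6568 + 175.6·0.1622 = 75.85 kg
  ZnO: 39.87·0.9980 = 39.79 kg
  CaO: 64.33·0.5571 = 35.84 kg
  Li2O: 48.17·0.07420 + 175.6·0.04530 = 11.53 kg
  SiO2: 48.17·0.6431 + 175.6·0.7826 = 168.4 kg
  K2O: 19.36·0.6823 = 13.21 kg
LOI: 48.17·0.01490 + 52.48·0.3432 + 175.6·0.009900 + 39.87·0.002000 + 64.33·0.4429 + 19.36·0.3177 = 55.19 kg
The glass mass, total less LOI, = 399.8 − 55.19 = 344.6 kg (consistent with Σ oxide mass)
percent share: oxide ÷ glass, ×100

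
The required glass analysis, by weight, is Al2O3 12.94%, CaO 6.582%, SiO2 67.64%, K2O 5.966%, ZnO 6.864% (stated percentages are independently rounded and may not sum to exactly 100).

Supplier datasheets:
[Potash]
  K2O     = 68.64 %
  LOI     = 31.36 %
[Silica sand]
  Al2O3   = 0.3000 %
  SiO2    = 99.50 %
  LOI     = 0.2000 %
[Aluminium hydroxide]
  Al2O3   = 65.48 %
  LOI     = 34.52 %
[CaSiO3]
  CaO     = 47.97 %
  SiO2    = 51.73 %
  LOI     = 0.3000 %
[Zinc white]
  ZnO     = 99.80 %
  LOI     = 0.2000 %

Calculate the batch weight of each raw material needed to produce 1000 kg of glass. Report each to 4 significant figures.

Batch per 1000 kg glass:
  Potash: 86.92 kg
  Silica sand: 608.5 kg
  Aluminium hydroxide: 194.8 kg
  CaSiO3: 137.2 kg
  Zinc white: 68.78 kg
Total batch = 1096 kg; LOI loss = 96.27 kg; yield = 91.22%

Intermediates are displayed (rounded to four significant figures) across the worked steps — each numeric step keeps full precision in all steps. Exactly one rounding is applied to every reported value; derived quantities (yield, ignition loss, totals, the five compositions, glass mass) are recomputed from the batch weights on 1000 kg of glass at exact precision exactly as shown in problem or answer.
Oxide mass targets, per 1000 kg glass:
  Al2O3: 12.94% × 1000 = 129.4 kg
  CaO: 6.582% × 1000 = 65.82 kg
  SiO2: 67.64% × 1000 = 676.4 kg
  K2O: 5.966% × 1000 = 59.66 kg
  ZnO: 6.864% × 1000 = 68.64 kg
Per-oxide balance check from the weights as reported, against the basis in use (target by target, the sums agree net of answer rounding effects):
  Al2O3: 608.5·0.003000 + 194.8·0.6548 = 129.4 kg (target 129.4 kg)
  CaO: 137.2·0.4797 = 65.81 kg (target 65.82 kg)
  SiO2: 608.5·0.9950 + 137.2·0.5173 = 676.4 kg (target 676.4 kg)
  K2O: 86.92·0.6864 = 59.66 kg (target 59.66 kg)
  ZnO: 68.78·0.9980 = 68.64 kg (target 68.64 kg)
Glass-mass bookkeeping: batch Σ − ignition loss = 999.9 kg (oxide target masses add up to 999.9 kg; basis as stated: 1000 kg — a pure rounding effect).
Whole-batch sum: Σ batch = 1096 kg; the LOI term Σ batch·LOI equals 96.27 kg; glass ÷ batch gives a yield of 91.22%.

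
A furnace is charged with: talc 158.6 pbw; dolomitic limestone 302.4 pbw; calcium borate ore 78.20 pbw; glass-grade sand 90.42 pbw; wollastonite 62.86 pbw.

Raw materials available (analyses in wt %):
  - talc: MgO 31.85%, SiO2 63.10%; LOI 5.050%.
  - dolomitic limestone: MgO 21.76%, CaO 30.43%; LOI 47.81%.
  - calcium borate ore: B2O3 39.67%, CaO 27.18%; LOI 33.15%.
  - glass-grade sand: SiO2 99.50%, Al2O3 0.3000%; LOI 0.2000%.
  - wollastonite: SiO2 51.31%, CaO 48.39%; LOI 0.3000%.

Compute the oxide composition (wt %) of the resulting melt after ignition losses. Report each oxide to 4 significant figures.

Glass mass = 513.6 pbw (batch 692.5 − LOI 178.9).
Composition: MgO 22.65%, SiO2 43.28%, Al2O3 0.05282%, B2O3 6.040%, CaO 27.98%

All arithmetic holds exact precision from first step to last; mid-chain values are shown, rounded to four significant figures, between the steps; exactly one rounding goes into each reported number. Derived quantities are carried from the weighed amounts at 513.6 pbw of glass in full precision (LOI, the totals, the yield, net glass mass, five oxide percentages), as set out in the question or the answer.
Oxide masses out of the charge:
  MgO: 158.6·0.3185 + 302.4·0.2176 = 116.3 pbw
  SiO2: 158.6·0.6310 + 90.42·0.9950 + 62.86·0.5131 = 222.3 pbw
  Al2O3: 90.42·0.003000 = 0.2713 pbw
  B2O3: 78.20·0.3967 = 31.02 pbw
  CaO: 302.4·0.3043 + 78.20·0.2718 + 62.86·0.4839 = 143.7 pbw
LOI: 158.6·0.05050 + 302.4·0.4781 + 78.20·0.3315 + 90.42·0.002000 + 62.86·0.003000 = 178.9 pbw
The glass mass, total less LOI, = 692.5 − 178.9 = 513.6 pbw (equal to the oxide-mass sum)
oxide / glass × 100 gives the wt %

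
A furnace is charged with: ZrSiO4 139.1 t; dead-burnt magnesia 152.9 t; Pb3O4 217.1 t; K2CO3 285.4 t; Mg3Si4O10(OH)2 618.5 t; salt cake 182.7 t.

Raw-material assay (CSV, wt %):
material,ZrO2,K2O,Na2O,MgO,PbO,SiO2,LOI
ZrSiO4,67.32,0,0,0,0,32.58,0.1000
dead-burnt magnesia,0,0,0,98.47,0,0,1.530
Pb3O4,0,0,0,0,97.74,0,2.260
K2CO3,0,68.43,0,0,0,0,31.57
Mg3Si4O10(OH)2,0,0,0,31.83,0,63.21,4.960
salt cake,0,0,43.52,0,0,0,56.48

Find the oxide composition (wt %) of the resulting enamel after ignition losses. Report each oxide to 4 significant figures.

All internal work carries exact precision in every operation — values along the way are displayed with 4-significant-digit rounding within the worked lines. Each reported result carries a single rounding; derived quantities, which include the yield, ignition loss, net glass mass, totals, six oxide percentages, are computed at full precision, as quoted within question or answer, from the weighed amounts for 1364 t of glass.
Mass of each oxide from the mix:
  ZrO2: 139.1·0.6732 = 93.64 t
  K2O: 285.4·0.6843 = 195.3 t
  Na2O: 182.7·0.4352 = 79.51 t
  MgO: 152.9·0.9847 + 618.5·0.3183 = 347.4 t
  PbO: 217.1·0.9774 = 212.2 t
  SiO2: 139.1·0.3258 + 618.5·0.6321 = 436.3 t
LOI: 139.1·0.001000 + 152.9·0.01530 + 217.1·0.02260 + 285.4·0.3157 + 618.5·0.04960 + 182.7·0.5648 = 231.4 t
Glass = total batch minus LOI = 1596 − 231.4 = 1364 t (equal to the oxide-mass sum)
each oxide over glass, ×100, is wt %

Glass mass = 1364 t (batch 1596 − LOI 231.4).
Composition: ZrO2 6.864%, K2O 14.31%, Na2O 5.828%, MgO 25.46%, PbO 15.55%, SiO2 31.98%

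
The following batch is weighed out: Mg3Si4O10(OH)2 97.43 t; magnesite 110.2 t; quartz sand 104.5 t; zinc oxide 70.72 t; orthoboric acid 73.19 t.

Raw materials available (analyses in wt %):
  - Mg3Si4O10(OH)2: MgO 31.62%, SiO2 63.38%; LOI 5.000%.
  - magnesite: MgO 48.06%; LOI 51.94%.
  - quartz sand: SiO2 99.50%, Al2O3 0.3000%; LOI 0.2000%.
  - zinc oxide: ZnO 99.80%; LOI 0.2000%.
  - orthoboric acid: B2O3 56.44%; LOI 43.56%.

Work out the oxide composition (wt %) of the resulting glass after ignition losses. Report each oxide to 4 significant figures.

Glass mass = 361.7 t (batch 456.0 − LOI 94.34).
Composition: MgO 23.16%, SiO2 45.82%, ZnO 19.51%, Al2O3 0.08667%, B2O3 11.42%

All internal work maintains full float precision in all steps — values along the way are displayed rounded off to 4 significant digits alongside each step; each reported number is rounded just once — all derived quantities are recomputed from the batch weights on 361.7 t of glass in full float precision (LOI, the totals, net glass mass, the five compositions, the yield), precisely as stated by the problem or answer text.
What the batch supplies per oxide:
  MgO: 97.43·0.3162 + 110.2·0.4806 = 83.77 t
  SiO2: 97.43·0.6338 + 104.5·0.9950 = 165.7 t
  ZnO: 70.72·0.9980 = 70.58 t
  Al2O3: 104.5·0.003000 = 0.3135 t
  B2O3: 73.19·0.5644 = 41.31 t
LOI: 97.43·0.05000 + 110.2·0.5194 + 104.5·0.002000 + 70.72·0.002000 + 73.19·0.4356 = 94.34 t
Resulting glass, batch − LOI: 456.0 − 94.34 = 361.7 t (equal to the oxide-mass sum)
wt % = oxide mass / glass mass × 100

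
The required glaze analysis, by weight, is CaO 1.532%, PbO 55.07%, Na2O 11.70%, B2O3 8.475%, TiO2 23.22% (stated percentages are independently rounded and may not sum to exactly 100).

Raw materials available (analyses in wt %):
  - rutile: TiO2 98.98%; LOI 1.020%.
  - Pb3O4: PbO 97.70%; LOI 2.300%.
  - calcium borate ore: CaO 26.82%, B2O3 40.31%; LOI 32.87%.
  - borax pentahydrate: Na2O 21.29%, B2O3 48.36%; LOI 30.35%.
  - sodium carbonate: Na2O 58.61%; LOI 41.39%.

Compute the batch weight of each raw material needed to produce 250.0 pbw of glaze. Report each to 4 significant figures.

The intermediate values appear rounded to 4 significant figures alongside each step — all arithmetic carries full precision from start to finish — every reported value undergoes a single rounding; derived quantities (the yield, totals, net glass mass, ignition loss, the five compositions) are carried using the weight values at 250.0 pbw of glass at exact precision as they appear in either problem or answer.
Per-oxide target masses for 250.0 pbw glaze:
  CaO: 1.532% × 250.0 = 3.830 pbw
  PbO: 55.07% × 250.0 = 137.7 pbw
  Na2O: 11.70% × 250.0 = 29.25 pbw
  B2O3: 8.475% × 250.0 = 21.19 pbw
  TiO2: 23.22% × 250.0 = 58.05 pbw
Mass-balance tally per oxide from the weights as reported, for the quoted basis mass (target by target, the sums agree up to rounding of the answer):
  CaO: 14.28·0.2682 = 3.830 pbw (target 3.830 pbw)
  PbO: 140.9·0.9770 = 137.7 pbw (target 137.7 pbw)
  Na2O: 31.91·0.2129 + 38.32·0.5861 = 29.25 pbw (target 29.25 pbw)
  B2O3: 14.28·0.4031 + 31.91·0.4836 = 21.19 pbw (target 21.19 pbw)
  TiO2: 58.65·0.9898 = 58.05 pbw (target 58.05 pbw)
Glass mass check: batch total minus LOI = 250.0 pbw (targets for the oxides total 250.0 pbw; with the basis standing at 250.0 pbw — differing by rounding only).
Total batch = Σ batch = 284.1 pbw; LOI loss = Σ batch·LOI = 34.08 pbw; yield, glass over the total, = 88.00%.

Batch per 250.0 pbw glaze:
  rutile: 58.65 pbw
  Pb3O4: 140.9 pbw
  calcium borate ore: 14.28 pbw
  borax pentahydrate: 31.91 pbw
  sodium carbonate: 38.32 pbw
Total batch = 284.1 pbw; LOI loss = 34.08 pbw; yield = 88.00%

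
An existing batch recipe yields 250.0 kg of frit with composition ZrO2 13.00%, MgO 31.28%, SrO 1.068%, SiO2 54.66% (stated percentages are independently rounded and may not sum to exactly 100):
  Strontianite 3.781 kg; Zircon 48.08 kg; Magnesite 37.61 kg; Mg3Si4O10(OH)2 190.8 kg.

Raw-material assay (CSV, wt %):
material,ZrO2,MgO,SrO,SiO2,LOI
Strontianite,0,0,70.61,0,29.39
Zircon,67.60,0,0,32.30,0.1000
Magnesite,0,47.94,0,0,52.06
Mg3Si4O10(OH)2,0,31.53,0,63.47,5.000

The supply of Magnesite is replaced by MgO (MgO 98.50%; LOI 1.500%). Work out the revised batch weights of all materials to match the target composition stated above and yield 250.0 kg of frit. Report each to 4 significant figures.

Intermediates are printed with 4-significant-figure rounding at each printed step; the whole derivation holds full float precision end to end. Every reported number takes just one rounding. All derived quantities (LOI, the yield, net glass mass, totals, the four compositions) are re-derived from the batch weights at 250.0 kg of glass in exact precision as set out in either problem or answer.
Target masses of each oxide per 250.0 kg frit:
  ZrO2: 13.00% × 250.0 = 32.50 kg
  MgO: 31.28% × 250.0 = 78.20 kg
  SrO: 1.068% × 250.0 = 2.670 kg
  SiO2: 54.66% × 250.0 = 136.6 kg
Verifying the oxide balance using the reported weights, relative to the basis at hand (every target is met by its sum given rounding of the digits):
  ZrO2: 48.08·0.6760 = 32.50 kg (target 32.50 kg)
  MgO: 18.31·0.9850 + 190.8·0.3153 = 78.19 kg (target 78.20 kg)
  SrO: 3.781·0.7061 = 2.670 kg (target 2.670 kg)
  SiO2: 48.08·0.3230 + 190.8·0.6347 = 136.6 kg (target 136.6 kg)
Glass-mass sanity pass: the batch minus its LOI: 250.0 kg (oxide target masses add up to 250.0 kg; versus the stated basis of 250.0 kg — differing by rounding only).
Batch grand total — Σ batch = 261.0 kg; the LOI term Σ batch·LOI equals 10.97 kg; as yield: glass ÷ batch → 95.79%.

Revised batch per 250.0 kg frit:
  Strontianite: 3.781 kg
  Zircon: 48.08 kg
  MgO: 18.31 kg
  Mg3Si4O10(OH)2: 190.8 kg
Total batch = 261.0 kg; LOI loss = 10.97 kg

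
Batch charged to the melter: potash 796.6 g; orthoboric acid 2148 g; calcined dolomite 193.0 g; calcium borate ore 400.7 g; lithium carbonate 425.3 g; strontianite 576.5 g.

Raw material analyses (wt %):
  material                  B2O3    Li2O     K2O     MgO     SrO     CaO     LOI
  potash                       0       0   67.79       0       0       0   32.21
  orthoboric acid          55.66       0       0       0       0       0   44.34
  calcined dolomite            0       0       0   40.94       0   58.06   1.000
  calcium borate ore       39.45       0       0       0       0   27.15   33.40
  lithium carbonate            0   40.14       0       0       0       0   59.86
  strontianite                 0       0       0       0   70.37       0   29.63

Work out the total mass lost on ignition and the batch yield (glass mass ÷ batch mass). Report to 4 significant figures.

Values along the way are displayed, rounded to 4 significant digits, within the worked lines; the working math keeps full precision end to end — every reported figure takes a single rounding — the derived quantities, which include six oxide percentages, the totals, net glass mass, the yield, LOI, are rebuilt in full float precision, exactly as printed in the question or the answer, from the weighed amounts at 2770 g of glass.
Material-by-material LOI:
  potash: 796.6 × 0.3221 = 256.6 g
  orthoboric acid: 2148 × 0.4434 = 952.4 g
  calcined dolomite: 193.0 × 0.01000 = 1.930 g
  calcium borate ore: 400.7 × 0.3340 = 133.8 g
  lithium carbonate: 425.3 × 0.5986 = 254.6 g
  strontianite: 576.5 × 0.2963 = 170.8 g
Total LOI = 1770 g
Glass = batch − LOI = 4540 − 1770 = 2770 g

LOI loss = 1770 g; glass = 2770 g; yield = 61.01%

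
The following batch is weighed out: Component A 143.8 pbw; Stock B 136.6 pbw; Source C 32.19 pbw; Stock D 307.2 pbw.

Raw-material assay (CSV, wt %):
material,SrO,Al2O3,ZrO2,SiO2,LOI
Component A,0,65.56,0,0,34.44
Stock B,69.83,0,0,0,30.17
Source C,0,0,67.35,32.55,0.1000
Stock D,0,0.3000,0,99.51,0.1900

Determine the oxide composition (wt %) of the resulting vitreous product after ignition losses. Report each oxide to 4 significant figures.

In-progress results are printed rounded to 4 significant digits alongside each step; each numeric step runs at exact precision end to end. Every reported figure takes exactly one rounding — derived quantities are carried using the weight values for 528.4 pbw of glass in full float precision (net glass mass, yield, the totals, the four compositions, LOI) as set out in problem or answer.
Delivered oxide masses:
  SrO: 136.6·0.6983 = 95.39 pbw
  Al2O3: 143.8·0.6556 + 307.2·0.003000 = 95.20 pbw
  ZrO2: 32.19·0.6735 = 21.68 pbw
  SiO2: 32.19·0.3255 + 307.2·0.9951 = 316.2 pbw
LOI: 143.8·0.3444 + 136.6·0.3017 + 32.19·0.001000 + 307.2·0.001900 = 91.35 pbw
The glass mass, total less LOI, = 619.8 − 91.35 = 528.4 pbw (the oxide masses sum to this)
percent share: oxide ÷ glass, ×100

Glass mass = 528.4 pbw (batch 619.8 − LOI 91.35).
Composition: SrO 18.05%, Al2O3 18.01%, ZrO2 4.103%, SiO2 59.83%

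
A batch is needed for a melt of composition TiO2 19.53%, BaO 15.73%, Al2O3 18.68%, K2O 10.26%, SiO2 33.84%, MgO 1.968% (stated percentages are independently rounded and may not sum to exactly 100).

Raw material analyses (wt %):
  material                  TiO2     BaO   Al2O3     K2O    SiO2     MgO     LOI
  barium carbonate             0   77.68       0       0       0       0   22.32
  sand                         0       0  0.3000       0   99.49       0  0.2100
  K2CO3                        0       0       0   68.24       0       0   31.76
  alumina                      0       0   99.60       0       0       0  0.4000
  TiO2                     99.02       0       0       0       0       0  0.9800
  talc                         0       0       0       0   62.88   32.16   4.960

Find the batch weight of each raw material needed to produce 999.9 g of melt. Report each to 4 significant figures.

Values along the way are shown (rounded to four significant figures) in the working; full float precision is carried end to end — a single rounding produces every reported value; all derived quantities are re-derived starting from the weights at 999.9 g of glass at full precision (yield, LOI, net glass mass, six oxide percentages, totals) as set out in the problem or the answer.
Per-oxide target masses for 999.9 g melt:
  TiO2: 19.53% × 999.9 = 195.3 g
  BaO: 15.73% × 999.9 = 157.3 g
  Al2O3: 18.68% × 999.9 = 186.8 g
  K2O: 10.26% × 999.9 = 102.6 g
  SiO2: 33.84% × 999.9 = 338.4 g
  MgO: 1.968% × 999.9 = 19.68 g
Sums-versus-targets review working from each reported weight, per the basis as stated (each sum matches its target mass within answer rounding):
  TiO2: 197.2·0.9902 = 195.3 g (target 195.3 g)
  BaO: 202.5·0.7768 = 157.3 g (target 157.3 g)
  Al2O3: 301.4·0.003000 + 186.6·0.9960 = 186.8 g (target 186.8 g)
  K2O: 150.3·0.6824 = 102.6 g (target 102.6 g)
  SiO2: 301.4·0.9949 + 61.19·0.6288 = 338.3 g (target 338.4 g)
  MgO: 61.19·0.3216 = 19.68 g (target 19.68 g)
Glass-mass bookkeeping: batch total minus LOI = 999.9 g (summing oxide targets gives 1000 g; versus the stated basis of 999.9 g — gaps are rounding artifacts).
Batch total: Σ batch = 1099 g; loss to ignition Σ batch·LOI = 99.28 g; as yield: glass ÷ batch → 90.97%.

Batch per 999.9 g melt:
  barium carbonate: 202.5 g
  sand: 301.4 g
  K2CO3: 150.3 g
  alumina: 186.6 g
  TiO2: 197.2 g
  talc: 61.19 g
Total batch = 1099 g; LOI loss = 99.28 g; yield = 90.97%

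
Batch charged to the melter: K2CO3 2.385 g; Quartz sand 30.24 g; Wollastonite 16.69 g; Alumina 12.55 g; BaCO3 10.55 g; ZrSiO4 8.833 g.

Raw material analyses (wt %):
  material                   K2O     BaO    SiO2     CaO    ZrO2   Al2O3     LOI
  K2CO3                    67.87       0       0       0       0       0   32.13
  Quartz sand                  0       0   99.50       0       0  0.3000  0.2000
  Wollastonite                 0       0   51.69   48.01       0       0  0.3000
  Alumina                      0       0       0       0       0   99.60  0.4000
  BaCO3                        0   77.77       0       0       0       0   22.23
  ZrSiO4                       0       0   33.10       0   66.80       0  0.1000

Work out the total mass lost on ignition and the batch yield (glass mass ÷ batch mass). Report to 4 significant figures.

LOI loss = 3.281 g; glass = 77.97 g; yield = 95.96%

Working values are printed, rounded to four significant digits, between the steps; all internal work holds exact precision from first step to last. Every reported number undergoes a single rounding — all derived quantities are re-derived using the weight values at 77.97 g of glass in full precision (the six compositions, ignition loss, the totals, the yield, glass mass) exactly as printed in the problem or the answer.
Each material's LOI contribution:
  K2CO3: 2.385 × 0.3213 = 0.7663 g
  Quartz sand: 30.24 × 0.002000 = 0.06048 g
  Wollastonite: 16.69 × 0.003000 = 0.05007 g
  Alumina: 12.55 × 0.004000 = 0.05020 g
  BaCO3: 10.55 × 0.2223 = 2.345 g
  ZrSiO4: 8.833 × 0.001000 = 0.008833 g
Total LOI = 3.281 g
Glass = batch − LOI = 81.25 − 3.281 = 77.97 g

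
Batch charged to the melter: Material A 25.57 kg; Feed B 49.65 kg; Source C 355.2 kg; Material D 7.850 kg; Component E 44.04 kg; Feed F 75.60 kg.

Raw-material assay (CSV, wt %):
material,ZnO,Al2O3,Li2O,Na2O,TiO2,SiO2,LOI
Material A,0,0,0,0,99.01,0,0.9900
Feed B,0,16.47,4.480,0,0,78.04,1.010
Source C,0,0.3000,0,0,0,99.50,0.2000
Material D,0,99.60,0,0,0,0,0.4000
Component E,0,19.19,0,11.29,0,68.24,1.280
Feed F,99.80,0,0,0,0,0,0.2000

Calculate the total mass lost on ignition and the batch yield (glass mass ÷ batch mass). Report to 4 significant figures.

Full precision is maintained all the way through — in-progress results are printed (rounded to 4 significant digits) across the worked steps; a single rounding yields each reported result; the derived quantities are rebuilt from the batch weights on 555.7 kg of glass at full float precision (LOI, yield, net glass mass, the totals, the six compositions), precisely as stated by either problem or answer.
Loss on ignition, line by line:
  Material A: 25.57 × 0.009900 = 0.2531 kg
  Feed B: 49.65 × 0.01010 = 0.5015 kg
  Source C: 355.2 × 0.002000 = 0.7104 kg
  Material D: 7.850 × 0.004000 = 0.03140 kg
  Component E: 44.04 × 0.01280 = 0.5637 kg
  Feed F: 75.60 × 0.002000 = 0.1512 kg
Total LOI = 2.211 kg
Glass = batch − LOI = 557.9 − 2.211 = 555.7 kg

LOI loss = 2.211 kg; glass = 555.7 kg; yield = 99.60%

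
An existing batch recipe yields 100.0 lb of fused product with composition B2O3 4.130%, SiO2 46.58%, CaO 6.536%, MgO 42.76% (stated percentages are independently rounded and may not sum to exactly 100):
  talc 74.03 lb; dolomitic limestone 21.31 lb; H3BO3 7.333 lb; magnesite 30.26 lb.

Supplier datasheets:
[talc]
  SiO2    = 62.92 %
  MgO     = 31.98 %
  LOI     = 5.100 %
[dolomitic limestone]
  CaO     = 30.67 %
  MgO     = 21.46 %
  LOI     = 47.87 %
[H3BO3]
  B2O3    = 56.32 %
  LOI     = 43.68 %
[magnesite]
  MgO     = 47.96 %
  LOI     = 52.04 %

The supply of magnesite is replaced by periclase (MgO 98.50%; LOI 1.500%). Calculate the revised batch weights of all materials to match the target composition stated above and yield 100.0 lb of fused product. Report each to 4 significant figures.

Revised batch per 100.0 lb fused product:
  talc: 74.03 lb
  dolomitic limestone: 21.31 lb
  H3BO3: 7.333 lb
  periclase: 14.73 lb
Total batch = 117.4 lb; LOI loss = 17.40 lb

All internal work runs at full float precision through every step. Intermediates are displayed rounded to 4 significant figures on the page. Each reported result sees exactly one rounding. Derived quantities are carried at full precision (totals, yield, net glass mass, LOI, the four compositions) from the batch weights at 100.0 lb of glass as quoted within question or answer.
Per-oxide target masses for 100.0 lb fused product:
  B2O3: 4.130% × 100.0 = 4.130 lb
  SiO2: 46.58% × 100.0 = 46.58 lb
  CaO: 6.536% × 100.0 = 6.536 lb
  MgO: 42.76% × 100.0 = 42.76 lb
Checking each oxide sum using the reported weights, for the quoted basis mass (summed amounts equal target values inside rounding margins):
  B2O3: 7.333·0.5632 = 4.130 lb (target 4.130 lb)
  SiO2: 74.03·0.6292 = 46.58 lb (target 46.58 lb)
  CaO: 21.31·0.3067 = 6.536 lb (target 6.536 lb)
  MgO: 74.03·0.3198 + 21.31·0.2146 + 14.73·0.9850 = 42.76 lb (target 42.76 lb)
Auditing the glass mass value: total charge less LOI = 100.0 lb (summing oxide targets gives 100.0 lb; with the basis standing at 100.0 lb — a pure rounding effect).
Whole-batch sum: Σ batch = 117.4 lb; ignition loss, Σ(batch × LOI) = 17.40 lb; as yield: glass ÷ batch → 85.18%.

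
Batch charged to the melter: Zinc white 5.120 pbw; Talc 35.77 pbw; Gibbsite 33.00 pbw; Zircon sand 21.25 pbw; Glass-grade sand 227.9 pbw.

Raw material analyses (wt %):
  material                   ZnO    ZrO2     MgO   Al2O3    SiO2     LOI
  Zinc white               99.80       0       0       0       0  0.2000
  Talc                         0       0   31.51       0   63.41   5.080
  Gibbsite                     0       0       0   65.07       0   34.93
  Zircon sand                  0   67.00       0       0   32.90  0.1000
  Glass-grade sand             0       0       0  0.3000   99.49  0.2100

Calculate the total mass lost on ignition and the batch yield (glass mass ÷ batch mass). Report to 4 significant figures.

LOI loss = 13.85 pbw; glass = 309.2 pbw; yield = 95.71%

The whole derivation runs at full precision end to end. Intermediates are printed, rounded to four significant digits, between the steps. Each reported figure undergoes a single rounding; the derived quantities, which include the yield, the totals, five oxide percentages, net glass mass, LOI, are carried at exact precision, as set out in the question or the answer, from the weighed amounts per 309.2 pbw of glass.
Each material's LOI contribution:
  Zinc white: 5.120 × 0.002000 = 0.01024 pbw
  Talc: 35.77 × 0.05080 = 1.817 pbw
  Gibbsite: 33.00 × 0.3493 = 11.53 pbw
  Zircon sand: 21.25 × 0.001000 = 0.02125 pbw
  Glass-grade sand: 227.9 × 0.002100 = 0.4786 pbw
Total LOI = 13.85 pbw
Glass = batch − LOI = 323.0 − 13.85 = 309.2 pbw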